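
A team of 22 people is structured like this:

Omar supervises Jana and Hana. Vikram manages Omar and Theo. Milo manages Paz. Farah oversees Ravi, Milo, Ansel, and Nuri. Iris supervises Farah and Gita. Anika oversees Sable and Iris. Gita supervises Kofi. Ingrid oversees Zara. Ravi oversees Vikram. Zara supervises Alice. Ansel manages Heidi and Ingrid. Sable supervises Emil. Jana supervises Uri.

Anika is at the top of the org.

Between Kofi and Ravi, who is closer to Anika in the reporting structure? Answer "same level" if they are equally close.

same level

Both Kofi and Ravi are 3 levels below Anika.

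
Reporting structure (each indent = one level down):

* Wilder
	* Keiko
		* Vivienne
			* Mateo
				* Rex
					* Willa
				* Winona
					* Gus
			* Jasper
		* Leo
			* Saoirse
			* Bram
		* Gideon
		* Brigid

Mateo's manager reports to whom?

Mateo reports to Vivienne, and Vivienne reports to Keiko. So Mateo's skip-level manager is Keiko.

Keiko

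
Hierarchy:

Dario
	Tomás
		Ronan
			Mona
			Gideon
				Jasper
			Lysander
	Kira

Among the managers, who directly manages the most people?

Ronan

Direct-report counts: Dario has 2; Tomás has 1; Ronan has 3; Gideon has 1. The largest is 3, held by Ronan.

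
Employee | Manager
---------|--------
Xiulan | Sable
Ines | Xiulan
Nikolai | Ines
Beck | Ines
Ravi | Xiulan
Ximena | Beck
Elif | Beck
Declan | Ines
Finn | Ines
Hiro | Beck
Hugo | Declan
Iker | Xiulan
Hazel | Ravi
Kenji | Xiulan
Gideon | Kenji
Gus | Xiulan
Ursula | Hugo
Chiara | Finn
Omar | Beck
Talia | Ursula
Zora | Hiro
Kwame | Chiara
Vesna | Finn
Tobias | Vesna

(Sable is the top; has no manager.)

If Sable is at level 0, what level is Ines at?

Chain from Ines up to Sable: Ines → Xiulan → Sable. That is 2 steps up, so Ines is 2 levels below Sable.

2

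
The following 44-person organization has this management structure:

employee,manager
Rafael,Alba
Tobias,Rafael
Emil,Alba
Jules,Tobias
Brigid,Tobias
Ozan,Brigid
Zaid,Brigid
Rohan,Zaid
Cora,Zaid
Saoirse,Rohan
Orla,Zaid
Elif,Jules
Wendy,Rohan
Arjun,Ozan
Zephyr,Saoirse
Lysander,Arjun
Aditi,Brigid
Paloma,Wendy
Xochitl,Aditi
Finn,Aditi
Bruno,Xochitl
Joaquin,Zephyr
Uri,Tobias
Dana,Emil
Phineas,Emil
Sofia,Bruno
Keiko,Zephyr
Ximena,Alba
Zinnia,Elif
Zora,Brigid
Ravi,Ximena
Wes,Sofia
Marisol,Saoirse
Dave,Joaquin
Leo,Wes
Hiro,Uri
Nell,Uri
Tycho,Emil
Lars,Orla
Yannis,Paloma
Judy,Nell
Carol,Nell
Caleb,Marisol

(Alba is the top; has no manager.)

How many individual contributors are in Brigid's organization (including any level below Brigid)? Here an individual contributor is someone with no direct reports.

10

The people in Brigid's organization with no one reporting to them are Zora, Finn, Leo, Lars, Cora, Yannis, Caleb, Keiko, Dave, Lysander. That is 10.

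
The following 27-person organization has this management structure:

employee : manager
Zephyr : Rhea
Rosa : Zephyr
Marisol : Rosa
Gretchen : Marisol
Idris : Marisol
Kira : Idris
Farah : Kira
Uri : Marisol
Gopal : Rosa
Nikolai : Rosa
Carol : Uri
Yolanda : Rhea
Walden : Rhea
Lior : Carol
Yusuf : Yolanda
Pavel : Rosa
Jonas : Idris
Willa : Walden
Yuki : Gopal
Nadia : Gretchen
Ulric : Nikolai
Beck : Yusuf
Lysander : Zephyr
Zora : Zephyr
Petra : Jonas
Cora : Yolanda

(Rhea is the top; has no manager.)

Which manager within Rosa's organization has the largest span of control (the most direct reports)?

Direct-report counts within Rosa's organization: Rosa has 4; Nikolai has 1; Gopal has 1; Marisol has 3; Uri has 1; Carol has 1; Idris has 2; Jonas has 1; Kira has 1; Gretchen has 1. The largest is 4, held by Rosa.

Rosa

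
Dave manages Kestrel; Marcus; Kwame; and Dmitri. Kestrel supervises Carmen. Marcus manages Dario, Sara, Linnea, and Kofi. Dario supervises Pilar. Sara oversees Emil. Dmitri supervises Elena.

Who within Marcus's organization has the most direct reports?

Marcus

Direct-report counts within Marcus's organization: Marcus has 4; Sara has 1; Dario has 1. The largest is 4, held by Marcus.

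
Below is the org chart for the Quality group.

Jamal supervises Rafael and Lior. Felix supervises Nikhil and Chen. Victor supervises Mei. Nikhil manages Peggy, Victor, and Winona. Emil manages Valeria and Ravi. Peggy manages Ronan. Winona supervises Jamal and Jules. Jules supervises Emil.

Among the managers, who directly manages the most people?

Direct-report counts: Felix has 2; Nikhil has 3; Peggy has 1; Winona has 2; Jamal has 2; Jules has 1; Emil has 2; Victor has 1. The largest is 3, held by Nikhil.

Nikhil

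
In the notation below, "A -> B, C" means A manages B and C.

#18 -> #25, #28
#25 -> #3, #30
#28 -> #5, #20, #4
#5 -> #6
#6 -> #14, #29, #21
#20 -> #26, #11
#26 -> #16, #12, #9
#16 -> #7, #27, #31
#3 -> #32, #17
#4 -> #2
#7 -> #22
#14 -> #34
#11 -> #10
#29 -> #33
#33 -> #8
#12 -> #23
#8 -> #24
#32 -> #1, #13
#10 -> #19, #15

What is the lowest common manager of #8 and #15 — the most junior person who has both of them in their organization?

#28

#8's chain of managers is #33, #29, #6, #5, #28, #18. #15's chain of managers is #10, #11, #20, #28, #18. The first manager that appears in both chains is #28.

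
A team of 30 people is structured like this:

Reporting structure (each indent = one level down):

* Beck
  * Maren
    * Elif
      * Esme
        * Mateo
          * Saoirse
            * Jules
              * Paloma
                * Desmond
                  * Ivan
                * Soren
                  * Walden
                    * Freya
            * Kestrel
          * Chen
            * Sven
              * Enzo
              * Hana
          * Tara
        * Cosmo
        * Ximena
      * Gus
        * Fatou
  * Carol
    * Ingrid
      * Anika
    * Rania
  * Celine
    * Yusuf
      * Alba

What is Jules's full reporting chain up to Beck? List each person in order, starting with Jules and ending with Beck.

Jules -> Saoirse -> Mateo -> Esme -> Elif -> Maren -> Beck

Jules reports to Saoirse. Saoirse reports to Mateo. Mateo reports to Esme. Esme reports to Elif. Elif reports to Maren. Maren reports to Beck. Beck is at the top.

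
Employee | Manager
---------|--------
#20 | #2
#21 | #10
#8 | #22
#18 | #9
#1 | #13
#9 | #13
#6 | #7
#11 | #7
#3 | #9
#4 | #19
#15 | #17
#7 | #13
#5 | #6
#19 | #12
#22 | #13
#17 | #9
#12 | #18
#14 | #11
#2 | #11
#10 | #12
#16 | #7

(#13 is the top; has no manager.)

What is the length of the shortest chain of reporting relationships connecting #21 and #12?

#21 is in #12's organization: the chain from #21 up to #12 is #21 → #10 → #12, which is 2 links.

2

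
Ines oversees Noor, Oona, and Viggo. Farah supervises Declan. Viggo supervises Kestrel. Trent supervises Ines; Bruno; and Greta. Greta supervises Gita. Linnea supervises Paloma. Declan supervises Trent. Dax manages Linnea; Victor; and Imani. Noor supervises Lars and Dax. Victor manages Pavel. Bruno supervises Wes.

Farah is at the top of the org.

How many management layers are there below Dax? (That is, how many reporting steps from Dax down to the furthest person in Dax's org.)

The longest chain under Dax runs Dax → Victor → Pavel, which is 2 levels below Dax.

2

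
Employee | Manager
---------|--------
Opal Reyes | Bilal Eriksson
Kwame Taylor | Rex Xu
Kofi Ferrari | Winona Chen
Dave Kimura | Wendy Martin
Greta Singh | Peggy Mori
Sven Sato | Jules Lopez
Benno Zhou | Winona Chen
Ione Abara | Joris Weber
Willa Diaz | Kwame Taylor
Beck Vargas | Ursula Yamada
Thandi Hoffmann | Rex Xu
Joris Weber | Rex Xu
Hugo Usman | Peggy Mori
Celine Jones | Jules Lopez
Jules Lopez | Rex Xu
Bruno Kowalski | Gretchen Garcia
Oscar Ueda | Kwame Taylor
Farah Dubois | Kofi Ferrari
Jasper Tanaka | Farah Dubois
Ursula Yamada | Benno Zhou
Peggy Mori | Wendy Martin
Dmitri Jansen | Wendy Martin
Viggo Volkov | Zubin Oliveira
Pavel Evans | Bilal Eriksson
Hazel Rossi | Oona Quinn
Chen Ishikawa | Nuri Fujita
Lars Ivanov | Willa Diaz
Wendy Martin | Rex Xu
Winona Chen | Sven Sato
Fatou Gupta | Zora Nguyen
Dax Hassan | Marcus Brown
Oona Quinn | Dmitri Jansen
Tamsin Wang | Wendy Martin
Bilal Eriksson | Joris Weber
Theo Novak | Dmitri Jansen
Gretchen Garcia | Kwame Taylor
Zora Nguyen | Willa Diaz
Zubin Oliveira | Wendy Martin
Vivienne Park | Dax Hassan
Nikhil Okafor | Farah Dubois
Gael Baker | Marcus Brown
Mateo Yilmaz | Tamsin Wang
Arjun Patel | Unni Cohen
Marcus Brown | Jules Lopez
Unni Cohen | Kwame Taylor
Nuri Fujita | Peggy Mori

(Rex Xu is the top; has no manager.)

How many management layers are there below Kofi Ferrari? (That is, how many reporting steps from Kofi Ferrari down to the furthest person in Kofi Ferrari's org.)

2

The longest chain under Kofi Ferrari runs Kofi Ferrari → Farah Dubois → Jasper Tanaka, which is 2 levels below Kofi Ferrari.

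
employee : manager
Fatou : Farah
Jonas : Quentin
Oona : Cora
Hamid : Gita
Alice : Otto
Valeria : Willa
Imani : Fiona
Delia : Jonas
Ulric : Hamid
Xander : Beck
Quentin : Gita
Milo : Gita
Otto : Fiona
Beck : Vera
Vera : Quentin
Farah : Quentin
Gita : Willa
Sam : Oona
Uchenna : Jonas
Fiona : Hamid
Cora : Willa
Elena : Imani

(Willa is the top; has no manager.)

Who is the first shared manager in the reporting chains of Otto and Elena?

Otto's chain of managers is Fiona, Hamid, Gita, Willa. Elena's chain of managers is Imani, Fiona, Hamid, Gita, Willa. The first manager that appears in both chains is Fiona.

Fiona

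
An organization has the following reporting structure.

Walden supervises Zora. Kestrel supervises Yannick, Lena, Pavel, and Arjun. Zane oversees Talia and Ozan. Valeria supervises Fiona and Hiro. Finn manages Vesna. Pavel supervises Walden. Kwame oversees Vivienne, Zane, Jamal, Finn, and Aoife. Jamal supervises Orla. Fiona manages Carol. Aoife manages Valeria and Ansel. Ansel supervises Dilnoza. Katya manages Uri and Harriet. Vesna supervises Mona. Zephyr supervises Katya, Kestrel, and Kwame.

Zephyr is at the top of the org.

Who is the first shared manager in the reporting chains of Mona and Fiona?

Mona's chain of managers is Vesna, Finn, Kwame, Zephyr. Fiona's chain of managers is Valeria, Aoife, Kwame, Zephyr. The first manager that appears in both chains is Kwame.

Kwame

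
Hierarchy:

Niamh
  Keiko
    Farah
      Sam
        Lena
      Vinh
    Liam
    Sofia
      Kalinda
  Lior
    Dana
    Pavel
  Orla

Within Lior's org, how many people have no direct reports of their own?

The people in Lior's organization with no one reporting to them are Pavel, Dana. That is 2.

2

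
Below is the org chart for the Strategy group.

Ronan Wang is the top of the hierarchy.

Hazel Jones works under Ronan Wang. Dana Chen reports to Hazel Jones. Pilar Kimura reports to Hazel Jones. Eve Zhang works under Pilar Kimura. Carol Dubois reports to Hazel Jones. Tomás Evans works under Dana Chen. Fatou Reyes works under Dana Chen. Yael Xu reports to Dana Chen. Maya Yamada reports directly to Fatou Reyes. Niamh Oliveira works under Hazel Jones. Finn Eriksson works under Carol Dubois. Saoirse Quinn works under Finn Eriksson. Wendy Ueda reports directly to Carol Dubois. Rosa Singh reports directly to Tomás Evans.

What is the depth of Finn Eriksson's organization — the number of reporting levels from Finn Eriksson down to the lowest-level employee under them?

The longest chain under Finn Eriksson runs Finn Eriksson → Saoirse Quinn, which is 1 level below Finn Eriksson.

1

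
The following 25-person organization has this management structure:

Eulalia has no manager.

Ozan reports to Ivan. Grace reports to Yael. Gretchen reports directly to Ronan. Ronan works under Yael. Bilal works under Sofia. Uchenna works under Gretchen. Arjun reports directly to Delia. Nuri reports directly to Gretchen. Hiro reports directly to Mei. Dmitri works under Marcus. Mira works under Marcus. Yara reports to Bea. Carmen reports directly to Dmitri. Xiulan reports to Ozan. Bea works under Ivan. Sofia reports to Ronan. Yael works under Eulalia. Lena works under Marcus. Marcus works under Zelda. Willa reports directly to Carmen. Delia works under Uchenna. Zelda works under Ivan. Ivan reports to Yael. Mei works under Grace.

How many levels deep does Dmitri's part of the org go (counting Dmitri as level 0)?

The longest chain under Dmitri runs Dmitri → Carmen → Willa, which is 2 levels below Dmitri.

2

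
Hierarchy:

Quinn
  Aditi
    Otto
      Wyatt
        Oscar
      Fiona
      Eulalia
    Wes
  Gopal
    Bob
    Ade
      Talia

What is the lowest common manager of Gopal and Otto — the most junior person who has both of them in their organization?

Gopal's chain of managers is Quinn. Otto's chain of managers is Aditi, Quinn. The first manager that appears in both chains is Quinn.

Quinn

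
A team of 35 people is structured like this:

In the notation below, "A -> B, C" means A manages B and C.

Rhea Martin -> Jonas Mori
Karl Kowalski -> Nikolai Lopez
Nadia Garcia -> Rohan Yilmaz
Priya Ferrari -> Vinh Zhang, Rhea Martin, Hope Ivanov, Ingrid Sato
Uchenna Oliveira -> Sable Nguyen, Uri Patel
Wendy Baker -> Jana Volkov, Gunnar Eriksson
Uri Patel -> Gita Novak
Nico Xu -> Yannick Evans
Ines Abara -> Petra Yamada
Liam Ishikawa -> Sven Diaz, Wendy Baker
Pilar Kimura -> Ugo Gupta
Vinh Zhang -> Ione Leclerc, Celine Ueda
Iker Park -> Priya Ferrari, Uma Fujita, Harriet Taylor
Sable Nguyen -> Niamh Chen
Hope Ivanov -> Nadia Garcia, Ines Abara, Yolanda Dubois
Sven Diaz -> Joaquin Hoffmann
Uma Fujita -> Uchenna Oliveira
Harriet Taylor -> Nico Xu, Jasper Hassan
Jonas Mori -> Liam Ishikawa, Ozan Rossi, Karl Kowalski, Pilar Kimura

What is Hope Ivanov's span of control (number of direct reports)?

3

Hope Ivanov directly manages Nadia Garcia, Ines Abara, Yolanda Dubois. That is 3 direct reports.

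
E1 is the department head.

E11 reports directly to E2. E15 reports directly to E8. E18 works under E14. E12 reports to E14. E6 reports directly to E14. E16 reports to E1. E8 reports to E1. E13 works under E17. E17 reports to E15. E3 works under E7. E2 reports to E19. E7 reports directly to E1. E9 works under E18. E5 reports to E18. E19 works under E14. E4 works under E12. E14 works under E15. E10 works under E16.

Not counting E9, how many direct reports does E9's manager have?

1

E9 reports to E18. E18's other direct reports are E5 — 1 peer.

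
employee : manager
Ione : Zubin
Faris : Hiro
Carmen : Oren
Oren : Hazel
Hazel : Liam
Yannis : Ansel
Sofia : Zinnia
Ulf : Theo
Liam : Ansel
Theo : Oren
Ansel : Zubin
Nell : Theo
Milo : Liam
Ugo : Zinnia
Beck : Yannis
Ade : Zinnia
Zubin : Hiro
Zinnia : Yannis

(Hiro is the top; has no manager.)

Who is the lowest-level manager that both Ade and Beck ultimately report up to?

Ade's chain of managers is Zinnia, Yannis, Ansel, Zubin, Hiro. Beck's chain of managers is Yannis, Ansel, Zubin, Hiro. The first manager that appears in both chains is Yannis.

Yannis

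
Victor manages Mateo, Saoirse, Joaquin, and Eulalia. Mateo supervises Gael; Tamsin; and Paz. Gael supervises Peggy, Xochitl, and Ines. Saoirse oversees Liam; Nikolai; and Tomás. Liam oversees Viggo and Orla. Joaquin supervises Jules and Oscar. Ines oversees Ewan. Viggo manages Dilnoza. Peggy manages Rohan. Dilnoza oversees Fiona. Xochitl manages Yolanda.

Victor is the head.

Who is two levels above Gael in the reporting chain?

Gael reports to Mateo, and Mateo reports to Victor. So Gael's skip-level manager is Victor.

Victor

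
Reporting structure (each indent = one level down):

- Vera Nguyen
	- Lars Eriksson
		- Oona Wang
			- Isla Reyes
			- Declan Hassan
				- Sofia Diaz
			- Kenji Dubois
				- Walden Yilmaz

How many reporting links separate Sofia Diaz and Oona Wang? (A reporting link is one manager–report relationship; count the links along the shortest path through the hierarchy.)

Sofia Diaz is in Oona Wang's organization: the chain from Sofia Diaz up to Oona Wang is Sofia Diaz → Declan Hassan → Oona Wang, which is 2 links.

2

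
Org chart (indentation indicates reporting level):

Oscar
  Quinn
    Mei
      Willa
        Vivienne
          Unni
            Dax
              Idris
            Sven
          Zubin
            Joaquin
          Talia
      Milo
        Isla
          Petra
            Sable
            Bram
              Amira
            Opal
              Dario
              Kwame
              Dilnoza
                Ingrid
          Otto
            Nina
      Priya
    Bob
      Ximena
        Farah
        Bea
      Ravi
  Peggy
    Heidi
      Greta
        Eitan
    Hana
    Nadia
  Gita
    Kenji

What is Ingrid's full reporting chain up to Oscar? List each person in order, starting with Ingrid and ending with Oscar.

Ingrid reports to Dilnoza. Dilnoza reports to Opal. Opal reports to Petra. Petra reports to Isla. Isla reports to Milo. Milo reports to Mei. Mei reports to Quinn. Quinn reports to Oscar. Oscar is at the top.

Ingrid -> Dilnoza -> Opal -> Petra -> Isla -> Milo -> Mei -> Quinn -> Oscar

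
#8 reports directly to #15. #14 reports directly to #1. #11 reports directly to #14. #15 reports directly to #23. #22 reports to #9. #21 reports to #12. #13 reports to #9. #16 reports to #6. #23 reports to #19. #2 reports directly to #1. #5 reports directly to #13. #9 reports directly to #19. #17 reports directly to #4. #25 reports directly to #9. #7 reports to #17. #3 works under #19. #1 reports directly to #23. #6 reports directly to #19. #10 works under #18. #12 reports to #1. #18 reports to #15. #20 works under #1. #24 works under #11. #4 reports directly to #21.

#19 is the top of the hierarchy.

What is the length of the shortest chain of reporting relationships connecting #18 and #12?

#18 is 2 levels below #23, and #12 is 2 levels below #23 (their lowest common manager). The shortest path runs up from #18 to #23 and back down to #12: 2 + 2 = 4 links.

4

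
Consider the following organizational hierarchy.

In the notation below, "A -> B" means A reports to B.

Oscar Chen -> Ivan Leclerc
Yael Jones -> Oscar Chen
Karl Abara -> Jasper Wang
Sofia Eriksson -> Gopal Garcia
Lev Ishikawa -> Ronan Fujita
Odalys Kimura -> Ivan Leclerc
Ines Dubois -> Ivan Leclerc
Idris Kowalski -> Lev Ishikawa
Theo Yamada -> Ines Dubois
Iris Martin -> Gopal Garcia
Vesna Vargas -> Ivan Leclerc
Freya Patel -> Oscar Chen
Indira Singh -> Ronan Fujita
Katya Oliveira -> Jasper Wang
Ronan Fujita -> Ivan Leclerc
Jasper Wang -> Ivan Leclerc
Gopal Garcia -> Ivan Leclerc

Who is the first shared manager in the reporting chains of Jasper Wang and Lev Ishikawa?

Jasper Wang's chain of managers is Ivan Leclerc. Lev Ishikawa's chain of managers is Ronan Fujita, Ivan Leclerc. The first manager that appears in both chains is Ivan Leclerc.

Ivan Leclerc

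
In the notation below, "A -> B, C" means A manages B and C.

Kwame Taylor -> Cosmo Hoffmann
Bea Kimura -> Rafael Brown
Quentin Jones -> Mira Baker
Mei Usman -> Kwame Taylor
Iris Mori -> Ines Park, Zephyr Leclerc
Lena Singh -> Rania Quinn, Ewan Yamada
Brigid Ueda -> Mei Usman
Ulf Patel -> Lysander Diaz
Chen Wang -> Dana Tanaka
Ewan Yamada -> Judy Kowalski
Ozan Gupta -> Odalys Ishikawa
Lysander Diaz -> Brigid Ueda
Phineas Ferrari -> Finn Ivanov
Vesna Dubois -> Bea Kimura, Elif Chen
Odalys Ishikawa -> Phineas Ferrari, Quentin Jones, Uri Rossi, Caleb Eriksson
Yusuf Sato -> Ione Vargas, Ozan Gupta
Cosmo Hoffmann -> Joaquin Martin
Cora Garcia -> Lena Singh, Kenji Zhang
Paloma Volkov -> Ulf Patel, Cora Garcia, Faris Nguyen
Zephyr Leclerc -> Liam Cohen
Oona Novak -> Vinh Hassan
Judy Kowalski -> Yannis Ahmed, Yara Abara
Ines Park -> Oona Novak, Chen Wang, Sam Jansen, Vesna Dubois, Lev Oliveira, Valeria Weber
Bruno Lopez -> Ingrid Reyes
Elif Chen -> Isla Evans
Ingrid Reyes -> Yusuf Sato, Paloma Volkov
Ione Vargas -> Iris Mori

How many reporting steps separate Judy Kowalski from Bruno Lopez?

6

Chain from Judy Kowalski up to Bruno Lopez: Judy Kowalski → Ewan Yamada → Lena Singh → Cora Garcia → Paloma Volkov → Ingrid Reyes → Bruno Lopez. That is 6 steps up, so Judy Kowalski is 6 levels below Bruno Lopez.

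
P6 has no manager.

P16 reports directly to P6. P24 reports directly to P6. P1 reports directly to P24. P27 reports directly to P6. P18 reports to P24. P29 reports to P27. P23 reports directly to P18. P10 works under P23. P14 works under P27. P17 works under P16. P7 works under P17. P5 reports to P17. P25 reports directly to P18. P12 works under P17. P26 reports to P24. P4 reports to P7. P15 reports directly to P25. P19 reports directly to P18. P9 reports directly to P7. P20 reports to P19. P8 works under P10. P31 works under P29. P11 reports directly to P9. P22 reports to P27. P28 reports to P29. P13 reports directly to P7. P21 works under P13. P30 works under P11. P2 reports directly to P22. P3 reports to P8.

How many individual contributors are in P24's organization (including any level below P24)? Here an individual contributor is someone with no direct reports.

The people in P24's organization with no one reporting to them are P26, P20, P15, P3, P1. That is 5.

5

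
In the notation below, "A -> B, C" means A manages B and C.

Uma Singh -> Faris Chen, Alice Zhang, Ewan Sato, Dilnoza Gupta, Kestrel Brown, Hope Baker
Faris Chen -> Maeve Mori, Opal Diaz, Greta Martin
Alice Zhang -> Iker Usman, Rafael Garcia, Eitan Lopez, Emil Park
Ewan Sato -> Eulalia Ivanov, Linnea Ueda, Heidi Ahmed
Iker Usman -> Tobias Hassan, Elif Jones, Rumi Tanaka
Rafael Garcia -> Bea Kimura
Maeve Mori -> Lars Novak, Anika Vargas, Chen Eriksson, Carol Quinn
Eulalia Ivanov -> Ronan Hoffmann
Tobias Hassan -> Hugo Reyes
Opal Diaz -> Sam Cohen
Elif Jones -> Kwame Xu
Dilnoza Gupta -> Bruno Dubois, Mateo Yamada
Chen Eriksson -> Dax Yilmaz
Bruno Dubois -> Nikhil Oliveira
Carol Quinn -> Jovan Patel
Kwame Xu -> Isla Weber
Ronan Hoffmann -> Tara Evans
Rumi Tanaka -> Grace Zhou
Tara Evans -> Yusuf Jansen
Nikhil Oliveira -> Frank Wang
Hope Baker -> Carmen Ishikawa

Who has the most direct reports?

Direct-report counts: Uma Singh has 6; Hope Baker has 1; Dilnoza Gupta has 2; Bruno Dubois has 1; Nikhil Oliveira has 1; Ewan Sato has 3; Eulalia Ivanov has 1; Ronan Hoffmann has 1; Tara Evans has 1; Alice Zhang has 4; Rafael Garcia has 1; Iker Usman has 3; Rumi Tanaka has 1; Elif Jones has 1; Kwame Xu has 1; Tobias Hassan has 1; Faris Chen has 3; Opal Diaz has 1; Maeve Mori has 4; Carol Quinn has 1; Chen Eriksson has 1. The largest is 6, held by Uma Singh.

Uma Singh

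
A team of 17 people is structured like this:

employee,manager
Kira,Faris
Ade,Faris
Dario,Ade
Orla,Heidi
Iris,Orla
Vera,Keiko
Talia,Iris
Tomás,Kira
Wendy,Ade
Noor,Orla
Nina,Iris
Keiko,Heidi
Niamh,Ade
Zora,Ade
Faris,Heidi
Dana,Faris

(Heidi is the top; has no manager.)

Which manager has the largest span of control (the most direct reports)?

Ade

Direct-report counts: Heidi has 3; Keiko has 1; Orla has 2; Iris has 2; Faris has 3; Kira has 1; Ade has 4. The largest is 4, held by Ade.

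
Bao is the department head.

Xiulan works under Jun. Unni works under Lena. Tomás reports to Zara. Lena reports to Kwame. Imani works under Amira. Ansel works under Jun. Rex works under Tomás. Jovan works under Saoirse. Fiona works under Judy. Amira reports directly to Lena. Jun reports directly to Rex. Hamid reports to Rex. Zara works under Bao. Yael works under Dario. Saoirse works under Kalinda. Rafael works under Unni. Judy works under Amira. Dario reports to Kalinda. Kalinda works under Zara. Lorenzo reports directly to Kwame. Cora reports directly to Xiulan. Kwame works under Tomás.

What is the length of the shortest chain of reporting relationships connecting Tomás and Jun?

2

Jun is in Tomás's organization: the chain from Jun up to Tomás is Jun → Rex → Tomás, which is 2 links.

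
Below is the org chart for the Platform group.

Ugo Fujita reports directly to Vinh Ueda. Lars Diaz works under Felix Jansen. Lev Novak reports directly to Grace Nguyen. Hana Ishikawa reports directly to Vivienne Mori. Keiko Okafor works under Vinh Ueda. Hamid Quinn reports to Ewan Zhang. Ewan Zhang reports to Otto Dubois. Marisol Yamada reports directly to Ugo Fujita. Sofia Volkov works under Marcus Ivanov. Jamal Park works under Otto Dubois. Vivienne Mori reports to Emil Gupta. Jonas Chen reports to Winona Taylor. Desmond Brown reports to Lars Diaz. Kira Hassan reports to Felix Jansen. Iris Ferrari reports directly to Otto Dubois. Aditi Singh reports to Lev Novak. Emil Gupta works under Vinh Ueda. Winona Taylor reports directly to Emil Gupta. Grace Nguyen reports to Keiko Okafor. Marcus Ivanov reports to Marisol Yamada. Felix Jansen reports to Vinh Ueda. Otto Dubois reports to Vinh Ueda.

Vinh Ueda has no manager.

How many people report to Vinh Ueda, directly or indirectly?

Vinh Ueda directly manages Felix Jansen, Ugo Fujita, Otto Dubois, Keiko Okafor, Emil Gupta. Under Felix Jansen: Kira Hassan, Lars Diaz, Desmond Brown (3). Under Ugo Fujita: Marisol Yamada, Marcus Ivanov, Sofia Volkov (3). Under Otto Dubois: Iris Ferrari, Jamal Park, Ewan Zhang, Hamid Quinn (4). Under Keiko Okafor: Grace Nguyen, Lev Novak, Aditi Singh (3). Under Emil Gupta: Vivienne Mori, Hana Ishikawa, Winona Taylor, Jonas Chen (4). So Vinh Ueda's organization is 5 direct reports plus everyone under them: 4 + 4 + 5 + 4 + 5 = 22.

22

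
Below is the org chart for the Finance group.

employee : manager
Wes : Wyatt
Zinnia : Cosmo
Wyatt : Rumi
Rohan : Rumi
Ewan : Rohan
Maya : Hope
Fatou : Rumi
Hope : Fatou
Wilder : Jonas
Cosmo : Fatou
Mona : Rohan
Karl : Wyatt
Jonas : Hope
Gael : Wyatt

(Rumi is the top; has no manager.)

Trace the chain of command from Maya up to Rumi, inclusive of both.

Maya -> Hope -> Fatou -> Rumi

Maya reports to Hope. Hope reports to Fatou. Fatou reports to Rumi. Rumi is at the top.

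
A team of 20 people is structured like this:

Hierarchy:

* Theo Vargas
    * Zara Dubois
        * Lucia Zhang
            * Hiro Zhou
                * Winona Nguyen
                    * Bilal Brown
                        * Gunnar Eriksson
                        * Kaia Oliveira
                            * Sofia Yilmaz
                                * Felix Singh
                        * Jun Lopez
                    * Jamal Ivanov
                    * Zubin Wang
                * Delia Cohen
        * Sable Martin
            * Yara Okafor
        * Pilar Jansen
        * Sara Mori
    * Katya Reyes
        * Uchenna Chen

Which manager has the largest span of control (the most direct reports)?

Zara Dubois

Direct-report counts: Theo Vargas has 2; Katya Reyes has 1; Zara Dubois has 4; Sable Martin has 1; Lucia Zhang has 1; Hiro Zhou has 2; Winona Nguyen has 3; Bilal Brown has 3; Kaia Oliveira has 1; Sofia Yilmaz has 1. The largest is 4, held by Zara Dubois.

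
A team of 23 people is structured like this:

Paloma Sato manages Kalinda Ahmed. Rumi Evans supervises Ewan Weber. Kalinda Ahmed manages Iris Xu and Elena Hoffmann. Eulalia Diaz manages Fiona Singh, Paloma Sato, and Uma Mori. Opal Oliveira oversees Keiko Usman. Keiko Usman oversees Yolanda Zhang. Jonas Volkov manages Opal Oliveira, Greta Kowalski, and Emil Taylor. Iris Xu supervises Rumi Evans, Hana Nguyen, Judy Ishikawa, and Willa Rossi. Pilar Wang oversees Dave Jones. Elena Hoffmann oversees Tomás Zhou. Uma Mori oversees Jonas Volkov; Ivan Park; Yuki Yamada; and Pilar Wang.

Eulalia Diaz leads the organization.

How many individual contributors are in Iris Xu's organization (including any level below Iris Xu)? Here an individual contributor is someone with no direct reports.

4

The people in Iris Xu's organization with no one reporting to them are Willa Rossi, Judy Ishikawa, Hana Nguyen, Ewan Weber. That is 4.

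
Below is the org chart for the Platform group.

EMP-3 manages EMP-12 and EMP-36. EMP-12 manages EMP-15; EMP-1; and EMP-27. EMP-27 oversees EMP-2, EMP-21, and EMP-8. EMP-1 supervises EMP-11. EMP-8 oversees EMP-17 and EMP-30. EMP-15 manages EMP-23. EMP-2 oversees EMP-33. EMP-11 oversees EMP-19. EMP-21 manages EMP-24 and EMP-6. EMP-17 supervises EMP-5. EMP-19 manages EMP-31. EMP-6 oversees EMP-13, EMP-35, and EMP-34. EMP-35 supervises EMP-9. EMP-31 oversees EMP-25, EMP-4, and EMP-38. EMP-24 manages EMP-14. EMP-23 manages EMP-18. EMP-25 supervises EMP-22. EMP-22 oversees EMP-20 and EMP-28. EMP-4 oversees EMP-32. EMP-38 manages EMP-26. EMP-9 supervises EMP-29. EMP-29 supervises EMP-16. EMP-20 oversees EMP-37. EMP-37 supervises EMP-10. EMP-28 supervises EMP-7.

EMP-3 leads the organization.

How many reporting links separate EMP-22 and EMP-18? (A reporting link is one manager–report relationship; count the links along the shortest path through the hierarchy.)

EMP-22 is 6 levels below EMP-12, and EMP-18 is 3 levels below EMP-12 (their lowest common manager). The shortest path runs up from EMP-22 to EMP-12 and back down to EMP-18: 6 + 3 = 9 links.

9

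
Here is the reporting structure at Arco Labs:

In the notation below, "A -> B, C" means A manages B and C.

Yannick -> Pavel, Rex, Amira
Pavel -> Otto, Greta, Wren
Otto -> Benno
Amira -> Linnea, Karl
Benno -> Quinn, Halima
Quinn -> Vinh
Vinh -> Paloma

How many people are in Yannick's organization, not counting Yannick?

Yannick directly manages Pavel, Rex, Amira. Under Pavel: Wren, Greta, Otto, Benno, Halima, Quinn, Vinh, Paloma (8). Rex has no reports. Under Amira: Karl, Linnea (2). So Yannick's organization is 3 direct reports plus everyone under them: 9 + 1 + 3 = 13.

13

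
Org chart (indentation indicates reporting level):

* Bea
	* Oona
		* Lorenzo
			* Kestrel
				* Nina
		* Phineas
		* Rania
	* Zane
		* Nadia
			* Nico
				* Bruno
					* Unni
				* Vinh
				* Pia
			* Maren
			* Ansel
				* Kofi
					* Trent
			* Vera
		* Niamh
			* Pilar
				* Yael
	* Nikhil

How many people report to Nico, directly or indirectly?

4

Nico directly manages Bruno, Vinh, Pia. Under Bruno: Unni (1). Vinh has no reports. Pia has no reports. So Nico's organization is 3 direct reports plus everyone under them: 2 + 1 + 1 = 4.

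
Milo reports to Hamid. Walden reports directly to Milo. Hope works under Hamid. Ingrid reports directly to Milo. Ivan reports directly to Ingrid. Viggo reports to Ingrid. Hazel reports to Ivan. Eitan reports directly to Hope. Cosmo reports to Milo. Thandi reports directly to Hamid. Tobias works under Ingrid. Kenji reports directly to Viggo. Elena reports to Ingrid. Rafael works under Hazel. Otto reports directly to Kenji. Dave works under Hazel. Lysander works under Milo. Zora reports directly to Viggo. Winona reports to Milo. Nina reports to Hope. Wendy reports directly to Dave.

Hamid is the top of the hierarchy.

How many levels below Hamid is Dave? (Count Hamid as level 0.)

5

Chain from Dave up to Hamid: Dave → Hazel → Ivan → Ingrid → Milo → Hamid. That is 5 steps up, so Dave is 5 levels below Hamid.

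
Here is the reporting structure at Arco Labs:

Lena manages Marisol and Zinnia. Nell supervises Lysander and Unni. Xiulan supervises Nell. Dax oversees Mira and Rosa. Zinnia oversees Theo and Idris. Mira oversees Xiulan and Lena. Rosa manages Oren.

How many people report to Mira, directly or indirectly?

9

Mira directly manages Xiulan, Lena. Under Xiulan: Nell, Unni, Lysander (3). Under Lena: Marisol, Zinnia, Idris, Theo (4). So Mira's organization is 2 direct reports plus everyone under them: 4 + 5 = 9.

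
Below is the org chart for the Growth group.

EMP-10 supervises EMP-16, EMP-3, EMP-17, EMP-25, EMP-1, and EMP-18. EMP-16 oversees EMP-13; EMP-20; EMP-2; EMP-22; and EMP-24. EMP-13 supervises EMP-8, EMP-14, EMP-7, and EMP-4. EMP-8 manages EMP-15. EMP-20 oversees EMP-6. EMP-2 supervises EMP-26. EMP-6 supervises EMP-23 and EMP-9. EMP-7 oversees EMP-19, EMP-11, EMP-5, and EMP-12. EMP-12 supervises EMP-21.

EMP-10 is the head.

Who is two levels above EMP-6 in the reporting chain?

EMP-16

EMP-6 reports to EMP-20, and EMP-20 reports to EMP-16. So EMP-6's skip-level manager is EMP-16.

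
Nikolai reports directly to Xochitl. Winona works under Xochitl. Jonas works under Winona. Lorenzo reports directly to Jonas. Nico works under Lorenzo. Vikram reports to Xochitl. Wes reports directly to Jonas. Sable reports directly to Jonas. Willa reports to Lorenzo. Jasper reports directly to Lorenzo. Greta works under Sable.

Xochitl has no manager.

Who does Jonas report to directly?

Winona

Jonas reports directly to Winona.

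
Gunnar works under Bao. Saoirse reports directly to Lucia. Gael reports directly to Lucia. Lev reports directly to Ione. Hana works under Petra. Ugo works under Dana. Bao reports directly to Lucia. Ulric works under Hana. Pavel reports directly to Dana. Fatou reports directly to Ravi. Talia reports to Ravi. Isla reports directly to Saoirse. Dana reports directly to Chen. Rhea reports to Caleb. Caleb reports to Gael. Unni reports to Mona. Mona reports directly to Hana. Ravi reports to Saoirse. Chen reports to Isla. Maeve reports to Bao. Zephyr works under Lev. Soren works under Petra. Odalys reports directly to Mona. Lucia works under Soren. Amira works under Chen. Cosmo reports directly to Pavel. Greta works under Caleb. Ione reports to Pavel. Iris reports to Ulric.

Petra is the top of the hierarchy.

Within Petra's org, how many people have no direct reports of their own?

The people in Petra's organization with no one reporting to them are Iris, Unni, Odalys, Gunnar, Maeve, Talia, Fatou, Amira, Cosmo, Zephyr, Ugo, Rhea, Greta. That is 13.

13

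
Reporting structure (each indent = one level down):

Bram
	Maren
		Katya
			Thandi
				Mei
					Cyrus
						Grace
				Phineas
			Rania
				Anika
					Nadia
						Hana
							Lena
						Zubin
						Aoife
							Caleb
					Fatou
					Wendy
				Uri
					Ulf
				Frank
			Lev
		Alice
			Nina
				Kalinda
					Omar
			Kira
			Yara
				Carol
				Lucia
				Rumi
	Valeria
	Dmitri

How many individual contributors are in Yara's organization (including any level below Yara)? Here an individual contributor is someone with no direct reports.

The people in Yara's organization with no one reporting to them are Rumi, Lucia, Carol. That is 3.

3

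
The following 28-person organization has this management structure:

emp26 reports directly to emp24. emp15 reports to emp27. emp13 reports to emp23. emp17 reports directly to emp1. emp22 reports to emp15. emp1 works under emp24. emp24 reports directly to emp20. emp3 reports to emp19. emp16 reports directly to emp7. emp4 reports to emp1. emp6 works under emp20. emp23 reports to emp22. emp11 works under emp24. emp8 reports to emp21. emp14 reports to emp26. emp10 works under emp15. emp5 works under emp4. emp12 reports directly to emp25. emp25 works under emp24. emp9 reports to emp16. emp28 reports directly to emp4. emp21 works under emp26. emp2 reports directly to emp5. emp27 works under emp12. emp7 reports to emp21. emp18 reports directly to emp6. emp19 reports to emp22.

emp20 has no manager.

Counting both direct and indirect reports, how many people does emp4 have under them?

emp4 directly manages emp5, emp28. Under emp5: emp2 (1). emp28 has no reports. So emp4's organization is 2 direct reports plus everyone under them: 2 + 1 = 3.

3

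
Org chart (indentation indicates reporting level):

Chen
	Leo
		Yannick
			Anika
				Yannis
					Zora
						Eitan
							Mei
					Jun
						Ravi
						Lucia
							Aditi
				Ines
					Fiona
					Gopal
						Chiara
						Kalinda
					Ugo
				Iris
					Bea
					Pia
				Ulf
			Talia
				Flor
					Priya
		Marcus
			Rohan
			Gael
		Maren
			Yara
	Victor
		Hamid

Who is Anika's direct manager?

Anika reports directly to Yannick.

Yannick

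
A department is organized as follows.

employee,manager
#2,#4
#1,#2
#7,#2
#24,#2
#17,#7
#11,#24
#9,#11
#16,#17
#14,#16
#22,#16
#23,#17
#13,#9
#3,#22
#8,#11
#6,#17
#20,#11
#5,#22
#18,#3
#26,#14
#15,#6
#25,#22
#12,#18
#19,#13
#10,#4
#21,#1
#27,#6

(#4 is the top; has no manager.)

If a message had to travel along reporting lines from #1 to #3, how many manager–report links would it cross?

6

#1 is 1 level below #2, and #3 is 5 levels below #2 (their lowest common manager). The shortest path runs up from #1 to #2 and back down to #3: 1 + 5 = 6 links.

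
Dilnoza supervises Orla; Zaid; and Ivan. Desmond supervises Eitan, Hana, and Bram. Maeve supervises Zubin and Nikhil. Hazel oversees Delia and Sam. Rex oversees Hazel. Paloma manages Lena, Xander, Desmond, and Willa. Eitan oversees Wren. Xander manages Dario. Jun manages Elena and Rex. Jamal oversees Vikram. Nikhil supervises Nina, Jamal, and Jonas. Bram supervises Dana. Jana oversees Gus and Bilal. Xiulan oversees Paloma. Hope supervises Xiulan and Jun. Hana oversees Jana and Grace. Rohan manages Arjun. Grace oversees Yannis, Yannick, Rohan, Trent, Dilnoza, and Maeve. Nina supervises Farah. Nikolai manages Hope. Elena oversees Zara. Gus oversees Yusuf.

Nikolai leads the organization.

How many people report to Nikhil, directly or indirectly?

Nikhil directly manages Nina, Jamal, Jonas. Under Nina: Farah (1). Under Jamal: Vikram (1). Jonas has no reports. So Nikhil's organization is 3 direct reports plus everyone under them: 2 + 2 + 1 = 5.

5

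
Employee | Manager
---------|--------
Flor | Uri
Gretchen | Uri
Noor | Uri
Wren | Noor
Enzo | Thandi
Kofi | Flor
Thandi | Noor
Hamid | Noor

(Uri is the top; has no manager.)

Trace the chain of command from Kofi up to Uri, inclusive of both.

Kofi reports to Flor. Flor reports to Uri. Uri is at the top.

Kofi -> Flor -> Uri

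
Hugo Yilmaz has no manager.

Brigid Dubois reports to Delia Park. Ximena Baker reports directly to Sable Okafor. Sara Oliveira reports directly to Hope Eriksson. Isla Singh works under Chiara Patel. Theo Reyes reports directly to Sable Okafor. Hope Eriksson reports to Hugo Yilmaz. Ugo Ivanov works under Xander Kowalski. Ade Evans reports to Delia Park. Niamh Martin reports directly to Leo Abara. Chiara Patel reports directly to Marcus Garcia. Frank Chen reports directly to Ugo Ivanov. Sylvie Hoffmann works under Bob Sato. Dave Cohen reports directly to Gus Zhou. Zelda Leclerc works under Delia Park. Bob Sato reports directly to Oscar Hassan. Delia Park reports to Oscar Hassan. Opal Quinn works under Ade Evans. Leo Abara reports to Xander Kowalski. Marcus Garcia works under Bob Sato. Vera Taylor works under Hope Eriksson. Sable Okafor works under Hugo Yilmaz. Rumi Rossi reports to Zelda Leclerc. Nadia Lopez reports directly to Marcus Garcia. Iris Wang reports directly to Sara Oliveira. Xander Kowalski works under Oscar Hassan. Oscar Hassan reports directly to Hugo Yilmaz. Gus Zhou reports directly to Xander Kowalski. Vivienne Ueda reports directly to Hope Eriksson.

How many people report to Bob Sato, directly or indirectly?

Bob Sato directly manages Marcus Garcia, Sylvie Hoffmann. Under Marcus Garcia: Nadia Lopez, Chiara Patel, Isla Singh (3). Sylvie Hoffmann has no reports. So Bob Sato's organization is 2 direct reports plus everyone under them: 4 + 1 = 5.

5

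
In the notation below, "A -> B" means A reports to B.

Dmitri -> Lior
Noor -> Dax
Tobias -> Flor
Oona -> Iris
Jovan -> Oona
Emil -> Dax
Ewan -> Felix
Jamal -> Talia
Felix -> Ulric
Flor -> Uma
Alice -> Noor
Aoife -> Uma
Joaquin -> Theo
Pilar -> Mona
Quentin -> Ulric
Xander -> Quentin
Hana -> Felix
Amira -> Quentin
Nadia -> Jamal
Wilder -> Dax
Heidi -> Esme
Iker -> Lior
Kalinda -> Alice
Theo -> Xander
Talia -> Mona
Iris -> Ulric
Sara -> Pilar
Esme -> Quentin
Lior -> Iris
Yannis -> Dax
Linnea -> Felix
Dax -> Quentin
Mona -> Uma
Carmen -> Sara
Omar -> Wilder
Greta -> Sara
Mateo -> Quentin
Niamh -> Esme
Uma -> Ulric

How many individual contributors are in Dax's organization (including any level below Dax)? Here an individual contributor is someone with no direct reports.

4

The people in Dax's organization with no one reporting to them are Emil, Yannis, Kalinda, Omar. That is 4.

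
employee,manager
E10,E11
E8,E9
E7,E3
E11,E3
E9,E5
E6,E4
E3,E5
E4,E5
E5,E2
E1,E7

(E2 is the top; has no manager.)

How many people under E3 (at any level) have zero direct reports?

2

The people in E3's organization with no one reporting to them are E1, E10. That is 2.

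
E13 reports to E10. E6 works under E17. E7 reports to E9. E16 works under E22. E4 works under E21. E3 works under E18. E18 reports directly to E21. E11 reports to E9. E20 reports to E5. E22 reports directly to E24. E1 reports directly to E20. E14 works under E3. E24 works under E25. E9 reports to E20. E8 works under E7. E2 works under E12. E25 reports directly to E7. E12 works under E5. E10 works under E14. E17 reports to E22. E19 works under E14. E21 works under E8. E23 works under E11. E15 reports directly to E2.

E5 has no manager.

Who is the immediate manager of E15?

E15 reports directly to E2.

E2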